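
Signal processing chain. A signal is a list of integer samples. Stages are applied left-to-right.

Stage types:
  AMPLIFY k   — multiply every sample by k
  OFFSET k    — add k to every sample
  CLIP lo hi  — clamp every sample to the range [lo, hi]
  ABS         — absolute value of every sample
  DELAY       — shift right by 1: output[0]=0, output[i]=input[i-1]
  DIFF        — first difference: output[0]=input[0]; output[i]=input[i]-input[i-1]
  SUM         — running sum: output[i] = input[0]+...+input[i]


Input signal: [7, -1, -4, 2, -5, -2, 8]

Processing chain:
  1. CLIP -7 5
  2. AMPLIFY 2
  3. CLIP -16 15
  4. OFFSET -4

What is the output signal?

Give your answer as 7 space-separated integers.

Input: [7, -1, -4, 2, -5, -2, 8]
Stage 1 (CLIP -7 5): clip(7,-7,5)=5, clip(-1,-7,5)=-1, clip(-4,-7,5)=-4, clip(2,-7,5)=2, clip(-5,-7,5)=-5, clip(-2,-7,5)=-2, clip(8,-7,5)=5 -> [5, -1, -4, 2, -5, -2, 5]
Stage 2 (AMPLIFY 2): 5*2=10, -1*2=-2, -4*2=-8, 2*2=4, -5*2=-10, -2*2=-4, 5*2=10 -> [10, -2, -8, 4, -10, -4, 10]
Stage 3 (CLIP -16 15): clip(10,-16,15)=10, clip(-2,-16,15)=-2, clip(-8,-16,15)=-8, clip(4,-16,15)=4, clip(-10,-16,15)=-10, clip(-4,-16,15)=-4, clip(10,-16,15)=10 -> [10, -2, -8, 4, -10, -4, 10]
Stage 4 (OFFSET -4): 10+-4=6, -2+-4=-6, -8+-4=-12, 4+-4=0, -10+-4=-14, -4+-4=-8, 10+-4=6 -> [6, -6, -12, 0, -14, -8, 6]

Answer: 6 -6 -12 0 -14 -8 6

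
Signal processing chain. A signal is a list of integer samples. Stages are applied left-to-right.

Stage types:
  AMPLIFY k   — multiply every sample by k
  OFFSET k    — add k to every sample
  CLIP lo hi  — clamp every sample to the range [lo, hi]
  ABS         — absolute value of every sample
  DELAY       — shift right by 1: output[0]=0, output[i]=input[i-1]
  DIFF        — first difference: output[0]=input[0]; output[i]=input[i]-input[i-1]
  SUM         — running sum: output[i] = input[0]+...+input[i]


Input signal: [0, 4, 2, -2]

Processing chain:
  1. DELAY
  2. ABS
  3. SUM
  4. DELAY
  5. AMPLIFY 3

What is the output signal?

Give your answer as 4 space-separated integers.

Answer: 0 0 0 12

Derivation:
Input: [0, 4, 2, -2]
Stage 1 (DELAY): [0, 0, 4, 2] = [0, 0, 4, 2] -> [0, 0, 4, 2]
Stage 2 (ABS): |0|=0, |0|=0, |4|=4, |2|=2 -> [0, 0, 4, 2]
Stage 3 (SUM): sum[0..0]=0, sum[0..1]=0, sum[0..2]=4, sum[0..3]=6 -> [0, 0, 4, 6]
Stage 4 (DELAY): [0, 0, 0, 4] = [0, 0, 0, 4] -> [0, 0, 0, 4]
Stage 5 (AMPLIFY 3): 0*3=0, 0*3=0, 0*3=0, 4*3=12 -> [0, 0, 0, 12]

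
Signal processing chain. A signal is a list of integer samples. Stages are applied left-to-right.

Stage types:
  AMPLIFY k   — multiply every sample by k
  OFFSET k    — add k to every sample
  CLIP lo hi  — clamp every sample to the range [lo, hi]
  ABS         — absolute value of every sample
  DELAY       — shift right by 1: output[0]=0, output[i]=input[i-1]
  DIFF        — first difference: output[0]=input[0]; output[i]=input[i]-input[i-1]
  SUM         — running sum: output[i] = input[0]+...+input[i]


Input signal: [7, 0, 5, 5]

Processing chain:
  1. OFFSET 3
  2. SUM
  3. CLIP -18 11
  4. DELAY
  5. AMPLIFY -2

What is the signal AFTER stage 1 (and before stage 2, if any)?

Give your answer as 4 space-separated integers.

Answer: 10 3 8 8

Derivation:
Input: [7, 0, 5, 5]
Stage 1 (OFFSET 3): 7+3=10, 0+3=3, 5+3=8, 5+3=8 -> [10, 3, 8, 8]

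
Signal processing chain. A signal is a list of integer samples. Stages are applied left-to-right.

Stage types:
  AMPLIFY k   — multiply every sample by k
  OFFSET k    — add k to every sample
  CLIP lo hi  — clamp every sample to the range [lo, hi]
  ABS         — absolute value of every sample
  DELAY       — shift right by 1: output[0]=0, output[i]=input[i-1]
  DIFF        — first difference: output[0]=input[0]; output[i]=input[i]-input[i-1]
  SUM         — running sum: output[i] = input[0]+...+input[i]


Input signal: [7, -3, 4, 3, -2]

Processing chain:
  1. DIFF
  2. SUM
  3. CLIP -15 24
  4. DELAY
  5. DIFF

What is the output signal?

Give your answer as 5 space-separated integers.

Input: [7, -3, 4, 3, -2]
Stage 1 (DIFF): s[0]=7, -3-7=-10, 4--3=7, 3-4=-1, -2-3=-5 -> [7, -10, 7, -1, -5]
Stage 2 (SUM): sum[0..0]=7, sum[0..1]=-3, sum[0..2]=4, sum[0..3]=3, sum[0..4]=-2 -> [7, -3, 4, 3, -2]
Stage 3 (CLIP -15 24): clip(7,-15,24)=7, clip(-3,-15,24)=-3, clip(4,-15,24)=4, clip(3,-15,24)=3, clip(-2,-15,24)=-2 -> [7, -3, 4, 3, -2]
Stage 4 (DELAY): [0, 7, -3, 4, 3] = [0, 7, -3, 4, 3] -> [0, 7, -3, 4, 3]
Stage 5 (DIFF): s[0]=0, 7-0=7, -3-7=-10, 4--3=7, 3-4=-1 -> [0, 7, -10, 7, -1]

Answer: 0 7 -10 7 -1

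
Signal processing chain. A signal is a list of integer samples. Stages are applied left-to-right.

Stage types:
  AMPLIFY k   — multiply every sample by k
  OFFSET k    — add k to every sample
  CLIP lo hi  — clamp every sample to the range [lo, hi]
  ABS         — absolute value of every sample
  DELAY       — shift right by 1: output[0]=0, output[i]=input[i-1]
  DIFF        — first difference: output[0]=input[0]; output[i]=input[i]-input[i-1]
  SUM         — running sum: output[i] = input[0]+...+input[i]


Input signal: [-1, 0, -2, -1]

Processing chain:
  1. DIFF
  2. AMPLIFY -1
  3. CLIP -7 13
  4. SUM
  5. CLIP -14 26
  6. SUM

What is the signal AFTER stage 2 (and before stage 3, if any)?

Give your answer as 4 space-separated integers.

Input: [-1, 0, -2, -1]
Stage 1 (DIFF): s[0]=-1, 0--1=1, -2-0=-2, -1--2=1 -> [-1, 1, -2, 1]
Stage 2 (AMPLIFY -1): -1*-1=1, 1*-1=-1, -2*-1=2, 1*-1=-1 -> [1, -1, 2, -1]

Answer: 1 -1 2 -1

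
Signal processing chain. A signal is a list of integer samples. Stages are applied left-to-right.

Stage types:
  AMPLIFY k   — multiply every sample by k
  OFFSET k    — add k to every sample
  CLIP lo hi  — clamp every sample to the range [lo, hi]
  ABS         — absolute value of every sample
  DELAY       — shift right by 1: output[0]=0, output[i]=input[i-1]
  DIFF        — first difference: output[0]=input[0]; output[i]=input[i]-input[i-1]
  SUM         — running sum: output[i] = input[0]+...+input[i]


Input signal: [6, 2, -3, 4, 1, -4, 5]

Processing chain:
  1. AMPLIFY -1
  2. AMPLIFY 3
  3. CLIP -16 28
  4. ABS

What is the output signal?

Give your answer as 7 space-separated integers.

Input: [6, 2, -3, 4, 1, -4, 5]
Stage 1 (AMPLIFY -1): 6*-1=-6, 2*-1=-2, -3*-1=3, 4*-1=-4, 1*-1=-1, -4*-1=4, 5*-1=-5 -> [-6, -2, 3, -4, -1, 4, -5]
Stage 2 (AMPLIFY 3): -6*3=-18, -2*3=-6, 3*3=9, -4*3=-12, -1*3=-3, 4*3=12, -5*3=-15 -> [-18, -6, 9, -12, -3, 12, -15]
Stage 3 (CLIP -16 28): clip(-18,-16,28)=-16, clip(-6,-16,28)=-6, clip(9,-16,28)=9, clip(-12,-16,28)=-12, clip(-3,-16,28)=-3, clip(12,-16,28)=12, clip(-15,-16,28)=-15 -> [-16, -6, 9, -12, -3, 12, -15]
Stage 4 (ABS): |-16|=16, |-6|=6, |9|=9, |-12|=12, |-3|=3, |12|=12, |-15|=15 -> [16, 6, 9, 12, 3, 12, 15]

Answer: 16 6 9 12 3 12 15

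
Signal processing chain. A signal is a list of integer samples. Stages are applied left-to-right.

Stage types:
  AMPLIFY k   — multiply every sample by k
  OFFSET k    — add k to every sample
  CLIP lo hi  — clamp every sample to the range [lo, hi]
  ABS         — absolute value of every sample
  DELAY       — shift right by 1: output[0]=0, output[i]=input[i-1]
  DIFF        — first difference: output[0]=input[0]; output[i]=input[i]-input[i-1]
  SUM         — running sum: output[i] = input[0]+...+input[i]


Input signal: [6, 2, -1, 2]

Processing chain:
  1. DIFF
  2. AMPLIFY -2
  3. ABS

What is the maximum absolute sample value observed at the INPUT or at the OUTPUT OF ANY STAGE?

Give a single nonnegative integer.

Answer: 12

Derivation:
Input: [6, 2, -1, 2] (max |s|=6)
Stage 1 (DIFF): s[0]=6, 2-6=-4, -1-2=-3, 2--1=3 -> [6, -4, -3, 3] (max |s|=6)
Stage 2 (AMPLIFY -2): 6*-2=-12, -4*-2=8, -3*-2=6, 3*-2=-6 -> [-12, 8, 6, -6] (max |s|=12)
Stage 3 (ABS): |-12|=12, |8|=8, |6|=6, |-6|=6 -> [12, 8, 6, 6] (max |s|=12)
Overall max amplitude: 12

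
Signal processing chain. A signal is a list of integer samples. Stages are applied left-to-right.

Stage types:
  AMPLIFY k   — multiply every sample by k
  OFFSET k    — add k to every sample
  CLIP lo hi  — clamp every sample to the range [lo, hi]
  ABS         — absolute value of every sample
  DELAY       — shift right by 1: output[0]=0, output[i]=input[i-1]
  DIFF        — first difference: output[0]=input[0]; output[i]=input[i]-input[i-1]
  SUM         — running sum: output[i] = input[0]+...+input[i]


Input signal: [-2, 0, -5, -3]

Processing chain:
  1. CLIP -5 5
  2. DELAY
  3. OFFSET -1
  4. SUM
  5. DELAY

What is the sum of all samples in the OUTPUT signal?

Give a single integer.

Input: [-2, 0, -5, -3]
Stage 1 (CLIP -5 5): clip(-2,-5,5)=-2, clip(0,-5,5)=0, clip(-5,-5,5)=-5, clip(-3,-5,5)=-3 -> [-2, 0, -5, -3]
Stage 2 (DELAY): [0, -2, 0, -5] = [0, -2, 0, -5] -> [0, -2, 0, -5]
Stage 3 (OFFSET -1): 0+-1=-1, -2+-1=-3, 0+-1=-1, -5+-1=-6 -> [-1, -3, -1, -6]
Stage 4 (SUM): sum[0..0]=-1, sum[0..1]=-4, sum[0..2]=-5, sum[0..3]=-11 -> [-1, -4, -5, -11]
Stage 5 (DELAY): [0, -1, -4, -5] = [0, -1, -4, -5] -> [0, -1, -4, -5]
Output sum: -10

Answer: -10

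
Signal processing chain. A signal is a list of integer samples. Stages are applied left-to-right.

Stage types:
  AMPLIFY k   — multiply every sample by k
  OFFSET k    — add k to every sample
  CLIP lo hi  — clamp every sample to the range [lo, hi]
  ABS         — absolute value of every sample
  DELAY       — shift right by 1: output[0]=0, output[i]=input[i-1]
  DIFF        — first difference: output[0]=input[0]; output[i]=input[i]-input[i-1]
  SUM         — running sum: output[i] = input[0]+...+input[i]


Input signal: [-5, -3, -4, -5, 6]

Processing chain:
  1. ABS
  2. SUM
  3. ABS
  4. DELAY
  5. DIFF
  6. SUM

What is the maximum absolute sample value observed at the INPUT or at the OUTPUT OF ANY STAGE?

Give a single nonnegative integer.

Answer: 23

Derivation:
Input: [-5, -3, -4, -5, 6] (max |s|=6)
Stage 1 (ABS): |-5|=5, |-3|=3, |-4|=4, |-5|=5, |6|=6 -> [5, 3, 4, 5, 6] (max |s|=6)
Stage 2 (SUM): sum[0..0]=5, sum[0..1]=8, sum[0..2]=12, sum[0..3]=17, sum[0..4]=23 -> [5, 8, 12, 17, 23] (max |s|=23)
Stage 3 (ABS): |5|=5, |8|=8, |12|=12, |17|=17, |23|=23 -> [5, 8, 12, 17, 23] (max |s|=23)
Stage 4 (DELAY): [0, 5, 8, 12, 17] = [0, 5, 8, 12, 17] -> [0, 5, 8, 12, 17] (max |s|=17)
Stage 5 (DIFF): s[0]=0, 5-0=5, 8-5=3, 12-8=4, 17-12=5 -> [0, 5, 3, 4, 5] (max |s|=5)
Stage 6 (SUM): sum[0..0]=0, sum[0..1]=5, sum[0..2]=8, sum[0..3]=12, sum[0..4]=17 -> [0, 5, 8, 12, 17] (max |s|=17)
Overall max amplitude: 23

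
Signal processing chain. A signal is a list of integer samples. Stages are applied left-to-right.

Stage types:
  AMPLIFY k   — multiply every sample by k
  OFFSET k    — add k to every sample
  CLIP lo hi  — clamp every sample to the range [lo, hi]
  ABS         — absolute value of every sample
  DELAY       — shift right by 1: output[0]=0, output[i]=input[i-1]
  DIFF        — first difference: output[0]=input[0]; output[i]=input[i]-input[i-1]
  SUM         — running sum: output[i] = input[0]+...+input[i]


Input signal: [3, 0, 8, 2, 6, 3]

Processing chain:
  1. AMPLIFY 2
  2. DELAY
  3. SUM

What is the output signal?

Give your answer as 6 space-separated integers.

Input: [3, 0, 8, 2, 6, 3]
Stage 1 (AMPLIFY 2): 3*2=6, 0*2=0, 8*2=16, 2*2=4, 6*2=12, 3*2=6 -> [6, 0, 16, 4, 12, 6]
Stage 2 (DELAY): [0, 6, 0, 16, 4, 12] = [0, 6, 0, 16, 4, 12] -> [0, 6, 0, 16, 4, 12]
Stage 3 (SUM): sum[0..0]=0, sum[0..1]=6, sum[0..2]=6, sum[0..3]=22, sum[0..4]=26, sum[0..5]=38 -> [0, 6, 6, 22, 26, 38]

Answer: 0 6 6 22 26 38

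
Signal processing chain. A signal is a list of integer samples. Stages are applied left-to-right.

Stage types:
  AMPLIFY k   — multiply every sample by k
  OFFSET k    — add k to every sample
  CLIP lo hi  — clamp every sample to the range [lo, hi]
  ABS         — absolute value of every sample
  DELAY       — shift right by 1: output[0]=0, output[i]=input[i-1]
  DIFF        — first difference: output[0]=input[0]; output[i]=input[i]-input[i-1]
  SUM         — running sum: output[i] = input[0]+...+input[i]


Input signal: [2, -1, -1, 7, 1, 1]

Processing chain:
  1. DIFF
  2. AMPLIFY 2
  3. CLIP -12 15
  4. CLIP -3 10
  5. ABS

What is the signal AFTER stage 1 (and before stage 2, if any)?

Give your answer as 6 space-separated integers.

Input: [2, -1, -1, 7, 1, 1]
Stage 1 (DIFF): s[0]=2, -1-2=-3, -1--1=0, 7--1=8, 1-7=-6, 1-1=0 -> [2, -3, 0, 8, -6, 0]

Answer: 2 -3 0 8 -6 0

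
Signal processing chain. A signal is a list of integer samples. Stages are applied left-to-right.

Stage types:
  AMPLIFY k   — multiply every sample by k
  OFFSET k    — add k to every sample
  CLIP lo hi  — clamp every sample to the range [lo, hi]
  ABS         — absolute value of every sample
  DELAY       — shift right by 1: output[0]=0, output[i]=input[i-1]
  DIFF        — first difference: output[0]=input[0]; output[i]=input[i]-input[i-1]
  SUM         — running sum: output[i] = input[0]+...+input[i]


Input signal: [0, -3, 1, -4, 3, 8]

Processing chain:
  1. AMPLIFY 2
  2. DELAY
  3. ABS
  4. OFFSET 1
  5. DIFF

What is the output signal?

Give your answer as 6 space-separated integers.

Input: [0, -3, 1, -4, 3, 8]
Stage 1 (AMPLIFY 2): 0*2=0, -3*2=-6, 1*2=2, -4*2=-8, 3*2=6, 8*2=16 -> [0, -6, 2, -8, 6, 16]
Stage 2 (DELAY): [0, 0, -6, 2, -8, 6] = [0, 0, -6, 2, -8, 6] -> [0, 0, -6, 2, -8, 6]
Stage 3 (ABS): |0|=0, |0|=0, |-6|=6, |2|=2, |-8|=8, |6|=6 -> [0, 0, 6, 2, 8, 6]
Stage 4 (OFFSET 1): 0+1=1, 0+1=1, 6+1=7, 2+1=3, 8+1=9, 6+1=7 -> [1, 1, 7, 3, 9, 7]
Stage 5 (DIFF): s[0]=1, 1-1=0, 7-1=6, 3-7=-4, 9-3=6, 7-9=-2 -> [1, 0, 6, -4, 6, -2]

Answer: 1 0 6 -4 6 -2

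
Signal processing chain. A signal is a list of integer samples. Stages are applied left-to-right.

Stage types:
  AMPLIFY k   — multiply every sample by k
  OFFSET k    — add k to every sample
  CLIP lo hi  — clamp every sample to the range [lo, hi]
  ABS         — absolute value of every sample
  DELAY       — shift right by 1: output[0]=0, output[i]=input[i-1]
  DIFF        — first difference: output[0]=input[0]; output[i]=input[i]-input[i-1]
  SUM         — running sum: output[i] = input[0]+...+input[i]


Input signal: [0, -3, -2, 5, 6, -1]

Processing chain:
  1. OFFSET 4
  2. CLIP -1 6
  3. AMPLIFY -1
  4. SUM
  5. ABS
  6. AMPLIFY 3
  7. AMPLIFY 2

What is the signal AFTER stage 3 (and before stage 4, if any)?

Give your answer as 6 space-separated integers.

Answer: -4 -1 -2 -6 -6 -3

Derivation:
Input: [0, -3, -2, 5, 6, -1]
Stage 1 (OFFSET 4): 0+4=4, -3+4=1, -2+4=2, 5+4=9, 6+4=10, -1+4=3 -> [4, 1, 2, 9, 10, 3]
Stage 2 (CLIP -1 6): clip(4,-1,6)=4, clip(1,-1,6)=1, clip(2,-1,6)=2, clip(9,-1,6)=6, clip(10,-1,6)=6, clip(3,-1,6)=3 -> [4, 1, 2, 6, 6, 3]
Stage 3 (AMPLIFY -1): 4*-1=-4, 1*-1=-1, 2*-1=-2, 6*-1=-6, 6*-1=-6, 3*-1=-3 -> [-4, -1, -2, -6, -6, -3]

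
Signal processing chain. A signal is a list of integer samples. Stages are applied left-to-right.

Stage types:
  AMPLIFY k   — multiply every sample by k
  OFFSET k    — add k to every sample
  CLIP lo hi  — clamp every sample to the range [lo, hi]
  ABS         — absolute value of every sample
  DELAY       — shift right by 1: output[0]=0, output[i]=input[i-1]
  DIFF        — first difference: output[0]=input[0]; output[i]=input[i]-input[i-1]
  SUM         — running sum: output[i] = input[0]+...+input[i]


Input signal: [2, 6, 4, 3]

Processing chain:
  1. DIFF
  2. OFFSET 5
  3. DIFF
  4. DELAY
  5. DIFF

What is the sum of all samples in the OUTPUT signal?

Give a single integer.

Input: [2, 6, 4, 3]
Stage 1 (DIFF): s[0]=2, 6-2=4, 4-6=-2, 3-4=-1 -> [2, 4, -2, -1]
Stage 2 (OFFSET 5): 2+5=7, 4+5=9, -2+5=3, -1+5=4 -> [7, 9, 3, 4]
Stage 3 (DIFF): s[0]=7, 9-7=2, 3-9=-6, 4-3=1 -> [7, 2, -6, 1]
Stage 4 (DELAY): [0, 7, 2, -6] = [0, 7, 2, -6] -> [0, 7, 2, -6]
Stage 5 (DIFF): s[0]=0, 7-0=7, 2-7=-5, -6-2=-8 -> [0, 7, -5, -8]
Output sum: -6

Answer: -6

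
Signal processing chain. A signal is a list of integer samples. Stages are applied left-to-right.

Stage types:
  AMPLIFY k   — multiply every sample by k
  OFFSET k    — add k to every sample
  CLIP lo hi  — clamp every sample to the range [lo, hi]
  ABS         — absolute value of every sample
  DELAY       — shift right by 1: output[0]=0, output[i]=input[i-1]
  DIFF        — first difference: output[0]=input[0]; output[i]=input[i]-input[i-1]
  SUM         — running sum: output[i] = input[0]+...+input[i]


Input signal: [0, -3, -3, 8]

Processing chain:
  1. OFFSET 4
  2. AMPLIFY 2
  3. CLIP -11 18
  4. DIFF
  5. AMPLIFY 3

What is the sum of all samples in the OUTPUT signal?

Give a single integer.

Input: [0, -3, -3, 8]
Stage 1 (OFFSET 4): 0+4=4, -3+4=1, -3+4=1, 8+4=12 -> [4, 1, 1, 12]
Stage 2 (AMPLIFY 2): 4*2=8, 1*2=2, 1*2=2, 12*2=24 -> [8, 2, 2, 24]
Stage 3 (CLIP -11 18): clip(8,-11,18)=8, clip(2,-11,18)=2, clip(2,-11,18)=2, clip(24,-11,18)=18 -> [8, 2, 2, 18]
Stage 4 (DIFF): s[0]=8, 2-8=-6, 2-2=0, 18-2=16 -> [8, -6, 0, 16]
Stage 5 (AMPLIFY 3): 8*3=24, -6*3=-18, 0*3=0, 16*3=48 -> [24, -18, 0, 48]
Output sum: 54

Answer: 54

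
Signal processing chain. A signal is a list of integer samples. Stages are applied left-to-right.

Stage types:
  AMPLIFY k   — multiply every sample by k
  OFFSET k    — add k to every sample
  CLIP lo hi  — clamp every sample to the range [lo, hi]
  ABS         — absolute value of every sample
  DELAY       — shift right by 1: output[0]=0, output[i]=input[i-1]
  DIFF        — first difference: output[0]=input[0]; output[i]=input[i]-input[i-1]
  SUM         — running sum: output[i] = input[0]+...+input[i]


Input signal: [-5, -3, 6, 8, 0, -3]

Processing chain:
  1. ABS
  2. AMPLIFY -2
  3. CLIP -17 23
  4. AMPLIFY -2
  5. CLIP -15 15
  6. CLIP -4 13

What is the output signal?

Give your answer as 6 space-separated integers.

Input: [-5, -3, 6, 8, 0, -3]
Stage 1 (ABS): |-5|=5, |-3|=3, |6|=6, |8|=8, |0|=0, |-3|=3 -> [5, 3, 6, 8, 0, 3]
Stage 2 (AMPLIFY -2): 5*-2=-10, 3*-2=-6, 6*-2=-12, 8*-2=-16, 0*-2=0, 3*-2=-6 -> [-10, -6, -12, -16, 0, -6]
Stage 3 (CLIP -17 23): clip(-10,-17,23)=-10, clip(-6,-17,23)=-6, clip(-12,-17,23)=-12, clip(-16,-17,23)=-16, clip(0,-17,23)=0, clip(-6,-17,23)=-6 -> [-10, -6, -12, -16, 0, -6]
Stage 4 (AMPLIFY -2): -10*-2=20, -6*-2=12, -12*-2=24, -16*-2=32, 0*-2=0, -6*-2=12 -> [20, 12, 24, 32, 0, 12]
Stage 5 (CLIP -15 15): clip(20,-15,15)=15, clip(12,-15,15)=12, clip(24,-15,15)=15, clip(32,-15,15)=15, clip(0,-15,15)=0, clip(12,-15,15)=12 -> [15, 12, 15, 15, 0, 12]
Stage 6 (CLIP -4 13): clip(15,-4,13)=13, clip(12,-4,13)=12, clip(15,-4,13)=13, clip(15,-4,13)=13, clip(0,-4,13)=0, clip(12,-4,13)=12 -> [13, 12, 13, 13, 0, 12]

Answer: 13 12 13 13 0 12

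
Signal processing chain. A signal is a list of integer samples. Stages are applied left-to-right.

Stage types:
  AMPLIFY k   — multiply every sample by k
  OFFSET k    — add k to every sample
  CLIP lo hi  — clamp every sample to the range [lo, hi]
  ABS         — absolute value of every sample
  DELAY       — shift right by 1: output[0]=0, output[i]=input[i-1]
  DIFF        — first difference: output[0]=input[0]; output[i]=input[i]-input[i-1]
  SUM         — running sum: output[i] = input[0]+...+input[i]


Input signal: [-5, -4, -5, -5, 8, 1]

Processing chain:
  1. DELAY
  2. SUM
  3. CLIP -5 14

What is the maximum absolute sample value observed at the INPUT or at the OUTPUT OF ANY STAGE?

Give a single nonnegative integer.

Input: [-5, -4, -5, -5, 8, 1] (max |s|=8)
Stage 1 (DELAY): [0, -5, -4, -5, -5, 8] = [0, -5, -4, -5, -5, 8] -> [0, -5, -4, -5, -5, 8] (max |s|=8)
Stage 2 (SUM): sum[0..0]=0, sum[0..1]=-5, sum[0..2]=-9, sum[0..3]=-14, sum[0..4]=-19, sum[0..5]=-11 -> [0, -5, -9, -14, -19, -11] (max |s|=19)
Stage 3 (CLIP -5 14): clip(0,-5,14)=0, clip(-5,-5,14)=-5, clip(-9,-5,14)=-5, clip(-14,-5,14)=-5, clip(-19,-5,14)=-5, clip(-11,-5,14)=-5 -> [0, -5, -5, -5, -5, -5] (max |s|=5)
Overall max amplitude: 19

Answer: 19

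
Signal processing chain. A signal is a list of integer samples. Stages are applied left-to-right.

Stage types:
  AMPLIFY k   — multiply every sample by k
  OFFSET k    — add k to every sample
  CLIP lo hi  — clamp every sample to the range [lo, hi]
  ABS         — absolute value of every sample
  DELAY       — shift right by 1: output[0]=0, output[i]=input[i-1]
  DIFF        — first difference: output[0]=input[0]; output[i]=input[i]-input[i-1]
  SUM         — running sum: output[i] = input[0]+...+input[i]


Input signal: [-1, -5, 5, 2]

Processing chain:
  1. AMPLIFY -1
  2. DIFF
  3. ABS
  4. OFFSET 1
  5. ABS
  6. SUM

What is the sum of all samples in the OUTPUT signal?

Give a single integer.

Answer: 49

Derivation:
Input: [-1, -5, 5, 2]
Stage 1 (AMPLIFY -1): -1*-1=1, -5*-1=5, 5*-1=-5, 2*-1=-2 -> [1, 5, -5, -2]
Stage 2 (DIFF): s[0]=1, 5-1=4, -5-5=-10, -2--5=3 -> [1, 4, -10, 3]
Stage 3 (ABS): |1|=1, |4|=4, |-10|=10, |3|=3 -> [1, 4, 10, 3]
Stage 4 (OFFSET 1): 1+1=2, 4+1=5, 10+1=11, 3+1=4 -> [2, 5, 11, 4]
Stage 5 (ABS): |2|=2, |5|=5, |11|=11, |4|=4 -> [2, 5, 11, 4]
Stage 6 (SUM): sum[0..0]=2, sum[0..1]=7, sum[0..2]=18, sum[0..3]=22 -> [2, 7, 18, 22]
Output sum: 49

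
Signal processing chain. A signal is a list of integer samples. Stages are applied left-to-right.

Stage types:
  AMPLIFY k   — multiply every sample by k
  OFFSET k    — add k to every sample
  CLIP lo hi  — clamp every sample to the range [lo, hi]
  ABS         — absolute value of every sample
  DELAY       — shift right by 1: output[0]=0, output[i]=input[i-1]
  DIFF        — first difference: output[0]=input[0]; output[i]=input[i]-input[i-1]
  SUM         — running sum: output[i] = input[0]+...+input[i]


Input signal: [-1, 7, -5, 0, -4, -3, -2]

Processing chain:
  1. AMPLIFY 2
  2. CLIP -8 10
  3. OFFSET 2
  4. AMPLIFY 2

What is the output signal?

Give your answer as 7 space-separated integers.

Answer: 0 24 -12 4 -12 -8 -4

Derivation:
Input: [-1, 7, -5, 0, -4, -3, -2]
Stage 1 (AMPLIFY 2): -1*2=-2, 7*2=14, -5*2=-10, 0*2=0, -4*2=-8, -3*2=-6, -2*2=-4 -> [-2, 14, -10, 0, -8, -6, -4]
Stage 2 (CLIP -8 10): clip(-2,-8,10)=-2, clip(14,-8,10)=10, clip(-10,-8,10)=-8, clip(0,-8,10)=0, clip(-8,-8,10)=-8, clip(-6,-8,10)=-6, clip(-4,-8,10)=-4 -> [-2, 10, -8, 0, -8, -6, -4]
Stage 3 (OFFSET 2): -2+2=0, 10+2=12, -8+2=-6, 0+2=2, -8+2=-6, -6+2=-4, -4+2=-2 -> [0, 12, -6, 2, -6, -4, -2]
Stage 4 (AMPLIFY 2): 0*2=0, 12*2=24, -6*2=-12, 2*2=4, -6*2=-12, -4*2=-8, -2*2=-4 -> [0, 24, -12, 4, -12, -8, -4]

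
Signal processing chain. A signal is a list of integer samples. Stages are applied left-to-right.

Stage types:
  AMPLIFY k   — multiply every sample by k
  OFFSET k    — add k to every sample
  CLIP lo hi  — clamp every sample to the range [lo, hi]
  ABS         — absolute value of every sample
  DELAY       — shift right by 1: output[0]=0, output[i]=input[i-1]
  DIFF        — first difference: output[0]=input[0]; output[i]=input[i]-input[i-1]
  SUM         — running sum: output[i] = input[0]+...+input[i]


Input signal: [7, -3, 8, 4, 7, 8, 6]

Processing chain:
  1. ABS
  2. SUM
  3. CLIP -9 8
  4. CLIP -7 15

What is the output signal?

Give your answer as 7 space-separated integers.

Answer: 7 8 8 8 8 8 8

Derivation:
Input: [7, -3, 8, 4, 7, 8, 6]
Stage 1 (ABS): |7|=7, |-3|=3, |8|=8, |4|=4, |7|=7, |8|=8, |6|=6 -> [7, 3, 8, 4, 7, 8, 6]
Stage 2 (SUM): sum[0..0]=7, sum[0..1]=10, sum[0..2]=18, sum[0..3]=22, sum[0..4]=29, sum[0..5]=37, sum[0..6]=43 -> [7, 10, 18, 22, 29, 37, 43]
Stage 3 (CLIP -9 8): clip(7,-9,8)=7, clip(10,-9,8)=8, clip(18,-9,8)=8, clip(22,-9,8)=8, clip(29,-9,8)=8, clip(37,-9,8)=8, clip(43,-9,8)=8 -> [7, 8, 8, 8, 8, 8, 8]
Stage 4 (CLIP -7 15): clip(7,-7,15)=7, clip(8,-7,15)=8, clip(8,-7,15)=8, clip(8,-7,15)=8, clip(8,-7,15)=8, clip(8,-7,15)=8, clip(8,-7,15)=8 -> [7, 8, 8, 8, 8, 8, 8]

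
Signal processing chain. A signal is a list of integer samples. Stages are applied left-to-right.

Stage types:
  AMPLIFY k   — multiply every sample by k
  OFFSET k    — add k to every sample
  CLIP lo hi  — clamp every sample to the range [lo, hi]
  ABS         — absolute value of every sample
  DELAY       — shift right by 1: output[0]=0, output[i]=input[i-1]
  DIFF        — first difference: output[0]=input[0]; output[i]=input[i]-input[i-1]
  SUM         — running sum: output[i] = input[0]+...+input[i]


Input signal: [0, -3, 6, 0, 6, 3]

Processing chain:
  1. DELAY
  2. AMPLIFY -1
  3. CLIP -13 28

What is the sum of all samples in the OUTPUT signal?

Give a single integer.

Input: [0, -3, 6, 0, 6, 3]
Stage 1 (DELAY): [0, 0, -3, 6, 0, 6] = [0, 0, -3, 6, 0, 6] -> [0, 0, -3, 6, 0, 6]
Stage 2 (AMPLIFY -1): 0*-1=0, 0*-1=0, -3*-1=3, 6*-1=-6, 0*-1=0, 6*-1=-6 -> [0, 0, 3, -6, 0, -6]
Stage 3 (CLIP -13 28): clip(0,-13,28)=0, clip(0,-13,28)=0, clip(3,-13,28)=3, clip(-6,-13,28)=-6, clip(0,-13,28)=0, clip(-6,-13,28)=-6 -> [0, 0, 3, -6, 0, -6]
Output sum: -9

Answer: -9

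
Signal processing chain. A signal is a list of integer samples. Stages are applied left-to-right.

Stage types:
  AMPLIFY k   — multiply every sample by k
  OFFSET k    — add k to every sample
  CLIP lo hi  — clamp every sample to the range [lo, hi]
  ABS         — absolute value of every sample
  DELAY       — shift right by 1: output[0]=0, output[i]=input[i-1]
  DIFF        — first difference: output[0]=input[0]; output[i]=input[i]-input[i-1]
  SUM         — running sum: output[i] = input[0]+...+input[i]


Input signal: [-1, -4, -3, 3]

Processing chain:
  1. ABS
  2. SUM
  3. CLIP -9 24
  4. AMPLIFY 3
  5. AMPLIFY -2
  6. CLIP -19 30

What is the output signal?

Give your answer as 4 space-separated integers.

Answer: -6 -19 -19 -19

Derivation:
Input: [-1, -4, -3, 3]
Stage 1 (ABS): |-1|=1, |-4|=4, |-3|=3, |3|=3 -> [1, 4, 3, 3]
Stage 2 (SUM): sum[0..0]=1, sum[0..1]=5, sum[0..2]=8, sum[0..3]=11 -> [1, 5, 8, 11]
Stage 3 (CLIP -9 24): clip(1,-9,24)=1, clip(5,-9,24)=5, clip(8,-9,24)=8, clip(11,-9,24)=11 -> [1, 5, 8, 11]
Stage 4 (AMPLIFY 3): 1*3=3, 5*3=15, 8*3=24, 11*3=33 -> [3, 15, 24, 33]
Stage 5 (AMPLIFY -2): 3*-2=-6, 15*-2=-30, 24*-2=-48, 33*-2=-66 -> [-6, -30, -48, -66]
Stage 6 (CLIP -19 30): clip(-6,-19,30)=-6, clip(-30,-19,30)=-19, clip(-48,-19,30)=-19, clip(-66,-19,30)=-19 -> [-6, -19, -19, -19]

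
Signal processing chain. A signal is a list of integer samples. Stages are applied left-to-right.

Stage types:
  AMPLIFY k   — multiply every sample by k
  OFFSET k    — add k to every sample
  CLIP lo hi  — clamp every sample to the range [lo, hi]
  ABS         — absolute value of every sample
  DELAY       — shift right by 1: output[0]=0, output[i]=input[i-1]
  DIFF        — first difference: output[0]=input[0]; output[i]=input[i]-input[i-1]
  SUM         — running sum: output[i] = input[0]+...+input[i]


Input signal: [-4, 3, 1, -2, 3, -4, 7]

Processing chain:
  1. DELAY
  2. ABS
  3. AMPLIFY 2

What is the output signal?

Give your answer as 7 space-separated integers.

Input: [-4, 3, 1, -2, 3, -4, 7]
Stage 1 (DELAY): [0, -4, 3, 1, -2, 3, -4] = [0, -4, 3, 1, -2, 3, -4] -> [0, -4, 3, 1, -2, 3, -4]
Stage 2 (ABS): |0|=0, |-4|=4, |3|=3, |1|=1, |-2|=2, |3|=3, |-4|=4 -> [0, 4, 3, 1, 2, 3, 4]
Stage 3 (AMPLIFY 2): 0*2=0, 4*2=8, 3*2=6, 1*2=2, 2*2=4, 3*2=6, 4*2=8 -> [0, 8, 6, 2, 4, 6, 8]

Answer: 0 8 6 2 4 6 8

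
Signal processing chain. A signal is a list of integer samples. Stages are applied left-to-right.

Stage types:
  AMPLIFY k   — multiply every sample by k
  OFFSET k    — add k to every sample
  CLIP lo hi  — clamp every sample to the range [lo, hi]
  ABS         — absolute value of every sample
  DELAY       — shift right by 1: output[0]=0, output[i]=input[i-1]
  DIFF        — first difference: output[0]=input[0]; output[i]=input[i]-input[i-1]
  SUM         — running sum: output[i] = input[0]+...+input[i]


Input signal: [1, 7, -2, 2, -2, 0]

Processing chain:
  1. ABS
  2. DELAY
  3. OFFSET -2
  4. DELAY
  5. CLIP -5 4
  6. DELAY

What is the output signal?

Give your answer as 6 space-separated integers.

Answer: 0 0 -2 -1 4 0

Derivation:
Input: [1, 7, -2, 2, -2, 0]
Stage 1 (ABS): |1|=1, |7|=7, |-2|=2, |2|=2, |-2|=2, |0|=0 -> [1, 7, 2, 2, 2, 0]
Stage 2 (DELAY): [0, 1, 7, 2, 2, 2] = [0, 1, 7, 2, 2, 2] -> [0, 1, 7, 2, 2, 2]
Stage 3 (OFFSET -2): 0+-2=-2, 1+-2=-1, 7+-2=5, 2+-2=0, 2+-2=0, 2+-2=0 -> [-2, -1, 5, 0, 0, 0]
Stage 4 (DELAY): [0, -2, -1, 5, 0, 0] = [0, -2, -1, 5, 0, 0] -> [0, -2, -1, 5, 0, 0]
Stage 5 (CLIP -5 4): clip(0,-5,4)=0, clip(-2,-5,4)=-2, clip(-1,-5,4)=-1, clip(5,-5,4)=4, clip(0,-5,4)=0, clip(0,-5,4)=0 -> [0, -2, -1, 4, 0, 0]
Stage 6 (DELAY): [0, 0, -2, -1, 4, 0] = [0, 0, -2, -1, 4, 0] -> [0, 0, -2, -1, 4, 0]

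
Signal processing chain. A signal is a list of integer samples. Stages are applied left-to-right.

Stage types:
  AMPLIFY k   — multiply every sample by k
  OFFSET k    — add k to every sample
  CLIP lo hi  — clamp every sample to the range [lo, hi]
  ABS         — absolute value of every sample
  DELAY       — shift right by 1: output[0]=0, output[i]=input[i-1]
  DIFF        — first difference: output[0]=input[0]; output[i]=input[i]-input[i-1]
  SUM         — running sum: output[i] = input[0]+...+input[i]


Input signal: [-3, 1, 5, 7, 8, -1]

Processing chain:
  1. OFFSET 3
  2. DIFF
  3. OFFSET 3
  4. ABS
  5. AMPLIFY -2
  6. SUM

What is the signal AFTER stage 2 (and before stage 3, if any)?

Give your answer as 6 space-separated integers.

Input: [-3, 1, 5, 7, 8, -1]
Stage 1 (OFFSET 3): -3+3=0, 1+3=4, 5+3=8, 7+3=10, 8+3=11, -1+3=2 -> [0, 4, 8, 10, 11, 2]
Stage 2 (DIFF): s[0]=0, 4-0=4, 8-4=4, 10-8=2, 11-10=1, 2-11=-9 -> [0, 4, 4, 2, 1, -9]

Answer: 0 4 4 2 1 -9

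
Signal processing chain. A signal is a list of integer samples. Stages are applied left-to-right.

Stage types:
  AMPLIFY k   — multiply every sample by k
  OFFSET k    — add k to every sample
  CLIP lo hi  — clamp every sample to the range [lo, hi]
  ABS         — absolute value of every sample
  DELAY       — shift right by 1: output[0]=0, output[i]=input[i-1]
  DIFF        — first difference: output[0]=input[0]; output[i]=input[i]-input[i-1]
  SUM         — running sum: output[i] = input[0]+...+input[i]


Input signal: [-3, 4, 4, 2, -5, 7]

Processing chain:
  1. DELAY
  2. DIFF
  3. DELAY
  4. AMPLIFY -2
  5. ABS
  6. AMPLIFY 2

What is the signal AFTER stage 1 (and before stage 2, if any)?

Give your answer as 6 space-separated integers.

Input: [-3, 4, 4, 2, -5, 7]
Stage 1 (DELAY): [0, -3, 4, 4, 2, -5] = [0, -3, 4, 4, 2, -5] -> [0, -3, 4, 4, 2, -5]

Answer: 0 -3 4 4 2 -5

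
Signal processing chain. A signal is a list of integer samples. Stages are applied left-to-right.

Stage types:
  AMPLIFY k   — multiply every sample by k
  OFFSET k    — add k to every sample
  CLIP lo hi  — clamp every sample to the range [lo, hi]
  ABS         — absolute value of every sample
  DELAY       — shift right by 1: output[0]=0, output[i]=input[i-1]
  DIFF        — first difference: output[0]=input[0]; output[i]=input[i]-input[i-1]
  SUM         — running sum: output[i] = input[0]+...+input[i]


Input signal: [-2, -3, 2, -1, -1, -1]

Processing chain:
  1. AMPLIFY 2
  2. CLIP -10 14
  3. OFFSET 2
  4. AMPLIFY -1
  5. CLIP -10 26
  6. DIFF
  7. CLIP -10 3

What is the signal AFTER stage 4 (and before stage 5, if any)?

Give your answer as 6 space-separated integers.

Input: [-2, -3, 2, -1, -1, -1]
Stage 1 (AMPLIFY 2): -2*2=-4, -3*2=-6, 2*2=4, -1*2=-2, -1*2=-2, -1*2=-2 -> [-4, -6, 4, -2, -2, -2]
Stage 2 (CLIP -10 14): clip(-4,-10,14)=-4, clip(-6,-10,14)=-6, clip(4,-10,14)=4, clip(-2,-10,14)=-2, clip(-2,-10,14)=-2, clip(-2,-10,14)=-2 -> [-4, -6, 4, -2, -2, -2]
Stage 3 (OFFSET 2): -4+2=-2, -6+2=-4, 4+2=6, -2+2=0, -2+2=0, -2+2=0 -> [-2, -4, 6, 0, 0, 0]
Stage 4 (AMPLIFY -1): -2*-1=2, -4*-1=4, 6*-1=-6, 0*-1=0, 0*-1=0, 0*-1=0 -> [2, 4, -6, 0, 0, 0]

Answer: 2 4 -6 0 0 0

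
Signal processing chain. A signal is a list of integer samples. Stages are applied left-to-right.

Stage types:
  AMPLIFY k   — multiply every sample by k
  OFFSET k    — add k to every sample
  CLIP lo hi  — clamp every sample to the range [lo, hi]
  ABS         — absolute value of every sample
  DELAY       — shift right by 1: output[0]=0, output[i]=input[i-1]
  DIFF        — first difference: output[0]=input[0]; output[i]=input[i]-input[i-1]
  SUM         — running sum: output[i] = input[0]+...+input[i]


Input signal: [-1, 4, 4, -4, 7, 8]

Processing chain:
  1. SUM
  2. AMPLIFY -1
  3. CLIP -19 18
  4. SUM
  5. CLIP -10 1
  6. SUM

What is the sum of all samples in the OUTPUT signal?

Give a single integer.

Answer: -100

Derivation:
Input: [-1, 4, 4, -4, 7, 8]
Stage 1 (SUM): sum[0..0]=-1, sum[0..1]=3, sum[0..2]=7, sum[0..3]=3, sum[0..4]=10, sum[0..5]=18 -> [-1, 3, 7, 3, 10, 18]
Stage 2 (AMPLIFY -1): -1*-1=1, 3*-1=-3, 7*-1=-7, 3*-1=-3, 10*-1=-10, 18*-1=-18 -> [1, -3, -7, -3, -10, -18]
Stage 3 (CLIP -19 18): clip(1,-19,18)=1, clip(-3,-19,18)=-3, clip(-7,-19,18)=-7, clip(-3,-19,18)=-3, clip(-10,-19,18)=-10, clip(-18,-19,18)=-18 -> [1, -3, -7, -3, -10, -18]
Stage 4 (SUM): sum[0..0]=1, sum[0..1]=-2, sum[0..2]=-9, sum[0..3]=-12, sum[0..4]=-22, sum[0..5]=-40 -> [1, -2, -9, -12, -22, -40]
Stage 5 (CLIP -10 1): clip(1,-10,1)=1, clip(-2,-10,1)=-2, clip(-9,-10,1)=-9, clip(-12,-10,1)=-10, clip(-22,-10,1)=-10, clip(-40,-10,1)=-10 -> [1, -2, -9, -10, -10, -10]
Stage 6 (SUM): sum[0..0]=1, sum[0..1]=-1, sum[0..2]=-10, sum[0..3]=-20, sum[0..4]=-30, sum[0..5]=-40 -> [1, -1, -10, -20, -30, -40]
Output sum: -100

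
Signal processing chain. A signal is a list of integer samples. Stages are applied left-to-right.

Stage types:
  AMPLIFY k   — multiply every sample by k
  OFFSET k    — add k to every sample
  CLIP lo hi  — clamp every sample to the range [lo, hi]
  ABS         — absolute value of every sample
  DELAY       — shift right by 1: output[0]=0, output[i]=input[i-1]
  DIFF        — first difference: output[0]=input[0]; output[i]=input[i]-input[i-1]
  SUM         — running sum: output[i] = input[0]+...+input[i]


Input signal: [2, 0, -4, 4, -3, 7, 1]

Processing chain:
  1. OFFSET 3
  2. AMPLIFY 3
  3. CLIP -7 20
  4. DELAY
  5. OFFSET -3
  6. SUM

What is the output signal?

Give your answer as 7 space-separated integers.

Input: [2, 0, -4, 4, -3, 7, 1]
Stage 1 (OFFSET 3): 2+3=5, 0+3=3, -4+3=-1, 4+3=7, -3+3=0, 7+3=10, 1+3=4 -> [5, 3, -1, 7, 0, 10, 4]
Stage 2 (AMPLIFY 3): 5*3=15, 3*3=9, -1*3=-3, 7*3=21, 0*3=0, 10*3=30, 4*3=12 -> [15, 9, -3, 21, 0, 30, 12]
Stage 3 (CLIP -7 20): clip(15,-7,20)=15, clip(9,-7,20)=9, clip(-3,-7,20)=-3, clip(21,-7,20)=20, clip(0,-7,20)=0, clip(30,-7,20)=20, clip(12,-7,20)=12 -> [15, 9, -3, 20, 0, 20, 12]
Stage 4 (DELAY): [0, 15, 9, -3, 20, 0, 20] = [0, 15, 9, -3, 20, 0, 20] -> [0, 15, 9, -3, 20, 0, 20]
Stage 5 (OFFSET -3): 0+-3=-3, 15+-3=12, 9+-3=6, -3+-3=-6, 20+-3=17, 0+-3=-3, 20+-3=17 -> [-3, 12, 6, -6, 17, -3, 17]
Stage 6 (SUM): sum[0..0]=-3, sum[0..1]=9, sum[0..2]=15, sum[0..3]=9, sum[0..4]=26, sum[0..5]=23, sum[0..6]=40 -> [-3, 9, 15, 9, 26, 23, 40]

Answer: -3 9 15 9 26 23 40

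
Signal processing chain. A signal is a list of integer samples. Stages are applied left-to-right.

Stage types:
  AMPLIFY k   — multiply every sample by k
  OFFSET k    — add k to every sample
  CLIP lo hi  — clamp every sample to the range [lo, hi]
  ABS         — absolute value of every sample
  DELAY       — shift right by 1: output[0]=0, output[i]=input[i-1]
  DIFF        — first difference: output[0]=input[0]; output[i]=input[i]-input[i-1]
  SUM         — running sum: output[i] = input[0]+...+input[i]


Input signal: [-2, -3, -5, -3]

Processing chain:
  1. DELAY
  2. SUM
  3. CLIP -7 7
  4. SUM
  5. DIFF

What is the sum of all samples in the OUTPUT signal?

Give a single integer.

Input: [-2, -3, -5, -3]
Stage 1 (DELAY): [0, -2, -3, -5] = [0, -2, -3, -5] -> [0, -2, -3, -5]
Stage 2 (SUM): sum[0..0]=0, sum[0..1]=-2, sum[0..2]=-5, sum[0..3]=-10 -> [0, -2, -5, -10]
Stage 3 (CLIP -7 7): clip(0,-7,7)=0, clip(-2,-7,7)=-2, clip(-5,-7,7)=-5, clip(-10,-7,7)=-7 -> [0, -2, -5, -7]
Stage 4 (SUM): sum[0..0]=0, sum[0..1]=-2, sum[0..2]=-7, sum[0..3]=-14 -> [0, -2, -7, -14]
Stage 5 (DIFF): s[0]=0, -2-0=-2, -7--2=-5, -14--7=-7 -> [0, -2, -5, -7]
Output sum: -14

Answer: -14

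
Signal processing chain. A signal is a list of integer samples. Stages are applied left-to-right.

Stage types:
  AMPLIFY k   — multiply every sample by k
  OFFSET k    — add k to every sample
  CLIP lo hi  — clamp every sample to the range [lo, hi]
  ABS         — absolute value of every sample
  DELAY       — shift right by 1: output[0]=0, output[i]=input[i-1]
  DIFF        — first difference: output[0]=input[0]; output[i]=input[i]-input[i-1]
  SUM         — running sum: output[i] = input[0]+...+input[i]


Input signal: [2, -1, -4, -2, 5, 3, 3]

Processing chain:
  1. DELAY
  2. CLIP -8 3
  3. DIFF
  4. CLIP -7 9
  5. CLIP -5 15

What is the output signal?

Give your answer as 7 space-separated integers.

Input: [2, -1, -4, -2, 5, 3, 3]
Stage 1 (DELAY): [0, 2, -1, -4, -2, 5, 3] = [0, 2, -1, -4, -2, 5, 3] -> [0, 2, -1, -4, -2, 5, 3]
Stage 2 (CLIP -8 3): clip(0,-8,3)=0, clip(2,-8,3)=2, clip(-1,-8,3)=-1, clip(-4,-8,3)=-4, clip(-2,-8,3)=-2, clip(5,-8,3)=3, clip(3,-8,3)=3 -> [0, 2, -1, -4, -2, 3, 3]
Stage 3 (DIFF): s[0]=0, 2-0=2, -1-2=-3, -4--1=-3, -2--4=2, 3--2=5, 3-3=0 -> [0, 2, -3, -3, 2, 5, 0]
Stage 4 (CLIP -7 9): clip(0,-7,9)=0, clip(2,-7,9)=2, clip(-3,-7,9)=-3, clip(-3,-7,9)=-3, clip(2,-7,9)=2, clip(5,-7,9)=5, clip(0,-7,9)=0 -> [0, 2, -3, -3, 2, 5, 0]
Stage 5 (CLIP -5 15): clip(0,-5,15)=0, clip(2,-5,15)=2, clip(-3,-5,15)=-3, clip(-3,-5,15)=-3, clip(2,-5,15)=2, clip(5,-5,15)=5, clip(0,-5,15)=0 -> [0, 2, -3, -3, 2, 5, 0]

Answer: 0 2 -3 -3 2 5 0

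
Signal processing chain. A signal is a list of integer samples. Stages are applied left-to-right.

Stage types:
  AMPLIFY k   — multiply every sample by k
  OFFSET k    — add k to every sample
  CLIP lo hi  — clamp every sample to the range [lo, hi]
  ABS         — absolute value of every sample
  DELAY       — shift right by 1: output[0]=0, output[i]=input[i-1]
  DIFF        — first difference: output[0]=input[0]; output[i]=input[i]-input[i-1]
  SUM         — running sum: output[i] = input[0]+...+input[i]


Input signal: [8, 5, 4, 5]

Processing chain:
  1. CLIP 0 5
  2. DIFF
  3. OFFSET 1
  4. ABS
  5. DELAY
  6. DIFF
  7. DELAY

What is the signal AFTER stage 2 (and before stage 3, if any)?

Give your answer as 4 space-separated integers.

Input: [8, 5, 4, 5]
Stage 1 (CLIP 0 5): clip(8,0,5)=5, clip(5,0,5)=5, clip(4,0,5)=4, clip(5,0,5)=5 -> [5, 5, 4, 5]
Stage 2 (DIFF): s[0]=5, 5-5=0, 4-5=-1, 5-4=1 -> [5, 0, -1, 1]

Answer: 5 0 -1 1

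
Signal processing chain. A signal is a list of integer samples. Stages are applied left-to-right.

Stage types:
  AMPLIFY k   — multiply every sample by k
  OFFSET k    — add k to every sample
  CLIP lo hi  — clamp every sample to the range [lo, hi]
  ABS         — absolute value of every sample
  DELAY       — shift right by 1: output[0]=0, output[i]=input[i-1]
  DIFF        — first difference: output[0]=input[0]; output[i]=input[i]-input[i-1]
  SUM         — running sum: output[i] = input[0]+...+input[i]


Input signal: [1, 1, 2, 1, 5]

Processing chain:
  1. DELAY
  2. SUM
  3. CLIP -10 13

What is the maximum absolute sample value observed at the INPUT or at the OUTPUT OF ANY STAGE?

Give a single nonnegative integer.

Input: [1, 1, 2, 1, 5] (max |s|=5)
Stage 1 (DELAY): [0, 1, 1, 2, 1] = [0, 1, 1, 2, 1] -> [0, 1, 1, 2, 1] (max |s|=2)
Stage 2 (SUM): sum[0..0]=0, sum[0..1]=1, sum[0..2]=2, sum[0..3]=4, sum[0..4]=5 -> [0, 1, 2, 4, 5] (max |s|=5)
Stage 3 (CLIP -10 13): clip(0,-10,13)=0, clip(1,-10,13)=1, clip(2,-10,13)=2, clip(4,-10,13)=4, clip(5,-10,13)=5 -> [0, 1, 2, 4, 5] (max |s|=5)
Overall max amplitude: 5

Answer: 5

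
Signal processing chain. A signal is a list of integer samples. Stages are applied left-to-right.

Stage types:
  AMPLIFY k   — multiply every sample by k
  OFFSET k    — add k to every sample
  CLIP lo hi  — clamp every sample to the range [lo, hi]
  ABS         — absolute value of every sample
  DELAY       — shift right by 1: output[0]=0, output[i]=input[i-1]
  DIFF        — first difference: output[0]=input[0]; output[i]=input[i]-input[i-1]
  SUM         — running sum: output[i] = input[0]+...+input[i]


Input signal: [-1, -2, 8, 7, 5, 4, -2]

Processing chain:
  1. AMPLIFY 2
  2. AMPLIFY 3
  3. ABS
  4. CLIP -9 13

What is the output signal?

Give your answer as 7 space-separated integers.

Input: [-1, -2, 8, 7, 5, 4, -2]
Stage 1 (AMPLIFY 2): -1*2=-2, -2*2=-4, 8*2=16, 7*2=14, 5*2=10, 4*2=8, -2*2=-4 -> [-2, -4, 16, 14, 10, 8, -4]
Stage 2 (AMPLIFY 3): -2*3=-6, -4*3=-12, 16*3=48, 14*3=42, 10*3=30, 8*3=24, -4*3=-12 -> [-6, -12, 48, 42, 30, 24, -12]
Stage 3 (ABS): |-6|=6, |-12|=12, |48|=48, |42|=42, |30|=30, |24|=24, |-12|=12 -> [6, 12, 48, 42, 30, 24, 12]
Stage 4 (CLIP -9 13): clip(6,-9,13)=6, clip(12,-9,13)=12, clip(48,-9,13)=13, clip(42,-9,13)=13, clip(30,-9,13)=13, clip(24,-9,13)=13, clip(12,-9,13)=12 -> [6, 12, 13, 13, 13, 13, 12]

Answer: 6 12 13 13 13 13 12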